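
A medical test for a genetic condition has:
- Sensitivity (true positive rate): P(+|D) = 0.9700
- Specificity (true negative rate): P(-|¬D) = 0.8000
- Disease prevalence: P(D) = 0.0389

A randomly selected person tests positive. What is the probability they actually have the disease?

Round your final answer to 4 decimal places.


Let D = has disease, + = positive test

Given:
- P(D) = 0.0389 (prevalence)
- P(+|D) = 0.9700 (sensitivity)
- P(-|¬D) = 0.8000 (specificity)
- P(+|¬D) = 0.2000 (false positive rate = 1 - specificity)

Step 1: Find P(+)
P(+) = P(+|D)P(D) + P(+|¬D)P(¬D)
     = 0.9700 × 0.0389 + 0.2000 × 0.9611
     = 0.03773300 + 0.19222000
     = 0.22995300

Step 2: Apply Bayes' theorem for P(D|+)
P(D|+) = P(+|D)P(D) / P(+)
       = 0.03773300 / 0.22995300
       = 0.1641


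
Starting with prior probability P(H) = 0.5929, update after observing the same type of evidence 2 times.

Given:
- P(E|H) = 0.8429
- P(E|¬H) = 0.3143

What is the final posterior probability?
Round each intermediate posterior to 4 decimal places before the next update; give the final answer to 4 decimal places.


Sequential Bayesian updating:

Initial prior: P(H) = 0.5929

Update 1:
  P(E) = 0.8429 × 0.5929 + 0.3143 × 0.4071 = 0.49975541 + 0.12795153 = 0.62770694
  P(H|E) = 0.49975541 / 0.62770694 = 0.7962

Update 2:
  P(E) = 0.8429 × 0.7962 + 0.3143 × 0.2038 = 0.67111698 + 0.06405434 = 0.73517132
  P(H|E) = 0.67111698 / 0.73517132 = 0.9129

Final posterior: 0.9129


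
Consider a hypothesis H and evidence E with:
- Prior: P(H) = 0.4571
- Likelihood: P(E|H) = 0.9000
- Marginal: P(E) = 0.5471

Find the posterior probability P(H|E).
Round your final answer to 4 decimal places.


Using Bayes' theorem:

P(H|E) = P(E|H) × P(H) / P(E)
       = 0.9000 × 0.4571 / 0.5471
       = 0.41139000 / 0.5471
       = 0.7519

The evidence strengthens our belief in H.
Prior: 0.4571 → Posterior: 0.7519


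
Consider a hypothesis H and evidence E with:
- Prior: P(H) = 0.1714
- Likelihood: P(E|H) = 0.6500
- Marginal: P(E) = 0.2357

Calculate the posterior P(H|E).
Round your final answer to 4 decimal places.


Using Bayes' theorem:

P(H|E) = P(E|H) × P(H) / P(E)
       = 0.6500 × 0.1714 / 0.2357
       = 0.11141000 / 0.2357
       = 0.4727

The evidence strengthens our belief in H.
Prior: 0.1714 → Posterior: 0.4727


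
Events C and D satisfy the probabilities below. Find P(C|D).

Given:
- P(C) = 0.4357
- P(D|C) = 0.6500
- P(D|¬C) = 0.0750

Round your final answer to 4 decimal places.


Bayes' theorem: P(C|D) = P(D|C) × P(C) / P(D)

Step 1: Calculate P(D) using law of total probability
P(D) = P(D|C)P(C) + P(D|¬C)P(¬C)
     = 0.6500 × 0.4357 + 0.0750 × 0.5643
     = 0.28320500 + 0.04232250
     = 0.32552750

Step 2: Apply Bayes' theorem
P(C|D) = P(D|C) × P(C) / P(D)
       = 0.28320500 / 0.32552750
       = 0.8700


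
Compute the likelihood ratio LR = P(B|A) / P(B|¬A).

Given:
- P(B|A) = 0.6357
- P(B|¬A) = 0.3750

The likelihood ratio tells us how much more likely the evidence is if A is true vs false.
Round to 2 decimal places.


Likelihood Ratio (LR) = P(B|A) / P(B|¬A)

LR = 0.6357 / 0.3750
   = 1.70

The evidence is 1.70 times more likely if A is true than if A is false.
Because LR exceeds 1, B is evidence for A.


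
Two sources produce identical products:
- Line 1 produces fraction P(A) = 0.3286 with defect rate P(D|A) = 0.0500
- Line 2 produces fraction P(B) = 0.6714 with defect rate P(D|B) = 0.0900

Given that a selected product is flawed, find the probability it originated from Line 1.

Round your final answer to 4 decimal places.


Let A = from Line 1, D = flawed

Given:
- P(A) = 0.3286, P(B) = 0.6714
- P(D|A) = 0.0500, P(D|B) = 0.0900

Step 1: Find P(D)
P(D) = P(D|A)P(A) + P(D|B)P(B)
     = 0.0500 × 0.3286 + 0.0900 × 0.6714
     = 0.01643000 + 0.06042600
     = 0.07685600

Step 2: Apply Bayes' theorem
P(A|D) = P(D|A)P(A) / P(D)
       = 0.01643000 / 0.07685600
       = 0.2138


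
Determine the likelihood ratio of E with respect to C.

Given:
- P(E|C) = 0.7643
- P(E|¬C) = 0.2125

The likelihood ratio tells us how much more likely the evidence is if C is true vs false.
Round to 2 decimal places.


Likelihood Ratio (LR) = P(E|C) / P(E|¬C)

LR = 0.7643 / 0.2125
   = 3.60

The evidence is 3.60 times more likely if C is true than if C is false.
Because LR exceeds 1, E is evidence for C.


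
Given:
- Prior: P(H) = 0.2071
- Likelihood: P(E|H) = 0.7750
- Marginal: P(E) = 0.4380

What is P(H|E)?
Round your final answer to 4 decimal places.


Using Bayes' theorem:

P(H|E) = P(E|H) × P(H) / P(E)
       = 0.7750 × 0.2071 / 0.4380
       = 0.16050250 / 0.4380
       = 0.3664

The evidence strengthens our belief in H.
Prior: 0.2071 → Posterior: 0.3664


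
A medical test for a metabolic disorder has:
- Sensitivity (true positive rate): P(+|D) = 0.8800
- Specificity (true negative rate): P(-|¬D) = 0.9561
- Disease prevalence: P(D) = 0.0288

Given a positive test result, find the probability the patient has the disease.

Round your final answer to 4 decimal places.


Let D = has disease, + = positive test

Given:
- P(D) = 0.0288 (prevalence)
- P(+|D) = 0.8800 (sensitivity)
- P(-|¬D) = 0.9561 (specificity)
- P(+|¬D) = 0.0439 (false positive rate = 1 - specificity)

Step 1: Find P(+)
P(+) = P(+|D)P(D) + P(+|¬D)P(¬D)
     = 0.8800 × 0.0288 + 0.0439 × 0.9712
     = 0.02534400 + 0.04263568
     = 0.06797968

Step 2: Apply Bayes' theorem for P(D|+)
P(D|+) = P(+|D)P(D) / P(+)
       = 0.02534400 / 0.06797968
       = 0.3728


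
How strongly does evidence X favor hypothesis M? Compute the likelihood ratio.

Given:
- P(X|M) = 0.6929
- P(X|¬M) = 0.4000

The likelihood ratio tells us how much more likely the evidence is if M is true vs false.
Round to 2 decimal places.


Likelihood Ratio (LR) = P(X|M) / P(X|¬M)

LR = 0.6929 / 0.4000
   = 1.73

The evidence is 1.73 times more likely if M is true than if M is false.
Since LR > 1, the evidence supports M over ¬M.


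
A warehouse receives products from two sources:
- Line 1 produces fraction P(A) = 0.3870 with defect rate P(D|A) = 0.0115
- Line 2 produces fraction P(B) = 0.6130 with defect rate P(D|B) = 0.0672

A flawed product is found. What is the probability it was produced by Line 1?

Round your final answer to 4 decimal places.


Let A = from Line 1, D = flawed

Given:
- P(A) = 0.3870, P(B) = 0.6130
- P(D|A) = 0.0115, P(D|B) = 0.0672

Step 1: Find P(D)
P(D) = P(D|A)P(A) + P(D|B)P(B)
     = 0.0115 × 0.3870 + 0.0672 × 0.6130
     = 0.00445050 + 0.04119360
     = 0.04564410

Step 2: Apply Bayes' theorem
P(A|D) = P(D|A)P(A) / P(D)
       = 0.00445050 / 0.04564410
       = 0.0975


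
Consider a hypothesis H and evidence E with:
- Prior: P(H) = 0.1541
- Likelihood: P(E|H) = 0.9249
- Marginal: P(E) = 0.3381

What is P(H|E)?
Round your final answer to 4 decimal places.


Using Bayes' theorem:

P(H|E) = P(E|H) × P(H) / P(E)
       = 0.9249 × 0.1541 / 0.3381
       = 0.14252709 / 0.3381
       = 0.4216

The evidence strengthens our belief in H.
Prior: 0.1541 → Posterior: 0.4216


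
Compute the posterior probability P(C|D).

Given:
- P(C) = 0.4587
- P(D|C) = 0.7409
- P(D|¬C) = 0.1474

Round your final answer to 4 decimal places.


Bayes' theorem: P(C|D) = P(D|C) × P(C) / P(D)

Step 1: Calculate P(D) using law of total probability
P(D) = P(D|C)P(C) + P(D|¬C)P(¬C)
     = 0.7409 × 0.4587 + 0.1474 × 0.5413
     = 0.33985083 + 0.07978762
     = 0.41963845

Step 2: Apply Bayes' theorem
P(C|D) = P(D|C) × P(C) / P(D)
       = 0.33985083 / 0.41963845
       = 0.8099


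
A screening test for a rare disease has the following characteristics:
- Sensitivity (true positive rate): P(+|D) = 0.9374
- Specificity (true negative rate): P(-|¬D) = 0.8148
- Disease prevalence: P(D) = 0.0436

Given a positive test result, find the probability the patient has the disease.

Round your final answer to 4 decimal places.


Let D = has disease, + = positive test

Given:
- P(D) = 0.0436 (prevalence)
- P(+|D) = 0.9374 (sensitivity)
- P(-|¬D) = 0.8148 (specificity)
- P(+|¬D) = 0.1852 (false positive rate = 1 - specificity)

Step 1: Find P(+)
P(+) = P(+|D)P(D) + P(+|¬D)P(¬D)
     = 0.9374 × 0.0436 + 0.1852 × 0.9564
     = 0.04087064 + 0.17712528
     = 0.21799592

Step 2: Apply Bayes' theorem for P(D|+)
P(D|+) = P(+|D)P(D) / P(+)
       = 0.04087064 / 0.21799592
       = 0.1875


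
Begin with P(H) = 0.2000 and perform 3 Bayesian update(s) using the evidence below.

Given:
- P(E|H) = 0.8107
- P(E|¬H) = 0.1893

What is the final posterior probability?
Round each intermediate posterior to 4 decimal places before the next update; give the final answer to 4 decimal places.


Sequential Bayesian updating:

Initial prior: P(H) = 0.2000

Update 1:
  P(E) = 0.8107 × 0.2000 + 0.1893 × 0.8000 = 0.16214000 + 0.15144000 = 0.31358000
  P(H|E) = 0.16214000 / 0.31358000 = 0.5171

Update 2:
  P(E) = 0.8107 × 0.5171 + 0.1893 × 0.4829 = 0.41921297 + 0.09141297 = 0.51062594
  P(H|E) = 0.41921297 / 0.51062594 = 0.8210

Update 3:
  P(E) = 0.8107 × 0.8210 + 0.1893 × 0.1790 = 0.66558470 + 0.03388470 = 0.69946940
  P(H|E) = 0.66558470 / 0.69946940 = 0.9516

Final posterior: 0.9516


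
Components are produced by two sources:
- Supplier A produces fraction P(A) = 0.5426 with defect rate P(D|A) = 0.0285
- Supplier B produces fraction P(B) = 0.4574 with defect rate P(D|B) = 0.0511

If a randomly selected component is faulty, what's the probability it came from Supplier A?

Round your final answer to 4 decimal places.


Let A = from Supplier A, D = faulty

Given:
- P(A) = 0.5426, P(B) = 0.4574
- P(D|A) = 0.0285, P(D|B) = 0.0511

Step 1: Find P(D)
P(D) = P(D|A)P(A) + P(D|B)P(B)
     = 0.0285 × 0.5426 + 0.0511 × 0.4574
     = 0.01546410 + 0.02337314
     = 0.03883724

Step 2: Apply Bayes' theorem
P(A|D) = P(D|A)P(A) / P(D)
       = 0.01546410 / 0.03883724
       = 0.3982


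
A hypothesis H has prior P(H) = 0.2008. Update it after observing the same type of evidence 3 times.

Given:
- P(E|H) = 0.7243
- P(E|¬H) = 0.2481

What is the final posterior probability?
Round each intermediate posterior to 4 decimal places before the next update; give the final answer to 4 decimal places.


Sequential Bayesian updating:

Initial prior: P(H) = 0.2008

Update 1:
  P(E) = 0.7243 × 0.2008 + 0.2481 × 0.7992 = 0.14543944 + 0.19828152 = 0.34372096
  P(H|E) = 0.14543944 / 0.34372096 = 0.4231

Update 2:
  P(E) = 0.7243 × 0.4231 + 0.2481 × 0.5769 = 0.30645133 + 0.14312889 = 0.44958022
  P(H|E) = 0.30645133 / 0.44958022 = 0.6816

Update 3:
  P(E) = 0.7243 × 0.6816 + 0.2481 × 0.3184 = 0.49368288 + 0.07899504 = 0.57267792
  P(H|E) = 0.49368288 / 0.57267792 = 0.8621

Final posterior: 0.8621


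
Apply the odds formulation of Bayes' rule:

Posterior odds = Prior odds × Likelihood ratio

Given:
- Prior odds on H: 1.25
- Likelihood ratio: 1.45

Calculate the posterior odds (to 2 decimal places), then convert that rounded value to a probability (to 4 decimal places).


Step 1: Calculate posterior odds
Posterior odds = Prior odds × LR
               = 1.25 × 1.45
               = 1.81

Step 2: Convert to probability
P(H|E) = Posterior odds / (1 + Posterior odds)
       = 1.81 / (1 + 1.81)
       = 1.81 / 2.81
       = 0.6441

The evidence increased P(H) from 0.5556 to 0.6441.


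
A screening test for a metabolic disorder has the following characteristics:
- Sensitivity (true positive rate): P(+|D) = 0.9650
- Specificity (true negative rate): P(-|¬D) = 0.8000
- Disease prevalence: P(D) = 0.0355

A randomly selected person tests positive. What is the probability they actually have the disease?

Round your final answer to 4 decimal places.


Let D = has disease, + = positive test

Given:
- P(D) = 0.0355 (prevalence)
- P(+|D) = 0.9650 (sensitivity)
- P(-|¬D) = 0.8000 (specificity)
- P(+|¬D) = 0.2000 (false positive rate = 1 - specificity)

Step 1: Find P(+)
P(+) = P(+|D)P(D) + P(+|¬D)P(¬D)
     = 0.9650 × 0.0355 + 0.2000 × 0.9645
     = 0.03425750 + 0.19290000
     = 0.22715750

Step 2: Apply Bayes' theorem for P(D|+)
P(D|+) = P(+|D)P(D) / P(+)
       = 0.03425750 / 0.22715750
       = 0.1508


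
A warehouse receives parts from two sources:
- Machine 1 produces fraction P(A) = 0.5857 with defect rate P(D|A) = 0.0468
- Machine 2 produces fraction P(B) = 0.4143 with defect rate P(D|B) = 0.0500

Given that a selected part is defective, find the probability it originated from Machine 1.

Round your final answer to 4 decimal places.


Let A = from Machine 1, D = defective

Given:
- P(A) = 0.5857, P(B) = 0.4143
- P(D|A) = 0.0468, P(D|B) = 0.0500

Step 1: Find P(D)
P(D) = P(D|A)P(A) + P(D|B)P(B)
     = 0.0468 × 0.5857 + 0.0500 × 0.4143
     = 0.02741076 + 0.02071500
     = 0.04812576

Step 2: Apply Bayes' theorem
P(A|D) = P(D|A)P(A) / P(D)
       = 0.02741076 / 0.04812576
       = 0.5696


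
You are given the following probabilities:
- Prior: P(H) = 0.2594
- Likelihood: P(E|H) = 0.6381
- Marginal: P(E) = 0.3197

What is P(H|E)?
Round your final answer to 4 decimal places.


Using Bayes' theorem:

P(H|E) = P(E|H) × P(H) / P(E)
       = 0.6381 × 0.2594 / 0.3197
       = 0.16552314 / 0.3197
       = 0.5177

The evidence strengthens our belief in H.
Prior: 0.2594 → Posterior: 0.5177


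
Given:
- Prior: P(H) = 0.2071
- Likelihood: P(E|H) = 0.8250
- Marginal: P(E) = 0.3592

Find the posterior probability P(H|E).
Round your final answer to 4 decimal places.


Using Bayes' theorem:

P(H|E) = P(E|H) × P(H) / P(E)
       = 0.8250 × 0.2071 / 0.3592
       = 0.17085750 / 0.3592
       = 0.4757

The evidence strengthens our belief in H.
Prior: 0.2071 → Posterior: 0.4757


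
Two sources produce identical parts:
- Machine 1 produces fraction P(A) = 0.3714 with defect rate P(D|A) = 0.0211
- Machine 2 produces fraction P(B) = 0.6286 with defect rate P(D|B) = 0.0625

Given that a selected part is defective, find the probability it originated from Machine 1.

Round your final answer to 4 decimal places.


Let A = from Machine 1, D = defective

Given:
- P(A) = 0.3714, P(B) = 0.6286
- P(D|A) = 0.0211, P(D|B) = 0.0625

Step 1: Find P(D)
P(D) = P(D|A)P(A) + P(D|B)P(B)
     = 0.0211 × 0.3714 + 0.0625 × 0.6286
     = 0.00783654 + 0.03928750
     = 0.04712404

Step 2: Apply Bayes' theorem
P(A|D) = P(D|A)P(A) / P(D)
       = 0.00783654 / 0.04712404
       = 0.1663


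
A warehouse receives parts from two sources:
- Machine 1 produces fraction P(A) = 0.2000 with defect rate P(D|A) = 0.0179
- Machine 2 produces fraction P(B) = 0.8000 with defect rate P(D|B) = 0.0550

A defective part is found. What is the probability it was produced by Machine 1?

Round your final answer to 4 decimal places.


Let A = from Machine 1, D = defective

Given:
- P(A) = 0.2000, P(B) = 0.8000
- P(D|A) = 0.0179, P(D|B) = 0.0550

Step 1: Find P(D)
P(D) = P(D|A)P(A) + P(D|B)P(B)
     = 0.0179 × 0.2000 + 0.0550 × 0.8000
     = 0.00358000 + 0.04400000
     = 0.04758000

Step 2: Apply Bayes' theorem
P(A|D) = P(D|A)P(A) / P(D)
       = 0.00358000 / 0.04758000
       = 0.0752


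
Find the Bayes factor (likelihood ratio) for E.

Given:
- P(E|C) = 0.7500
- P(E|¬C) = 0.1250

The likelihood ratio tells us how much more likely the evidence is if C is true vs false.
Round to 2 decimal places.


Likelihood Ratio (LR) = P(E|C) / P(E|¬C)

LR = 0.7500 / 0.1250
   = 6.00

The evidence is 6.00 times more likely if C is true than if C is false.
Since LR > 1, the evidence supports C over ¬C.


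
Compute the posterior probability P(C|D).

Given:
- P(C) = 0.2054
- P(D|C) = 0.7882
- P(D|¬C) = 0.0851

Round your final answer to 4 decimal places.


Bayes' theorem: P(C|D) = P(D|C) × P(C) / P(D)

Step 1: Calculate P(D) using law of total probability
P(D) = P(D|C)P(C) + P(D|¬C)P(¬C)
     = 0.7882 × 0.2054 + 0.0851 × 0.7946
     = 0.16189628 + 0.06762046
     = 0.22951674

Step 2: Apply Bayes' theorem
P(C|D) = P(D|C) × P(C) / P(D)
       = 0.16189628 / 0.22951674
       = 0.7054


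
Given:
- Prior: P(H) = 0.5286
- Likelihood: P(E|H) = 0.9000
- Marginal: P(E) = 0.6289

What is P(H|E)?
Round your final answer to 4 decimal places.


Using Bayes' theorem:

P(H|E) = P(E|H) × P(H) / P(E)
       = 0.9000 × 0.5286 / 0.6289
       = 0.47574000 / 0.6289
       = 0.7565

The evidence strengthens our belief in H.
Prior: 0.5286 → Posterior: 0.7565


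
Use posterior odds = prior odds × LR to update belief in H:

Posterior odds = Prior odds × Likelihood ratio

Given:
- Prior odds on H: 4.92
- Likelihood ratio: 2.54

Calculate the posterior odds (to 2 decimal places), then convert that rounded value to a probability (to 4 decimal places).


Step 1: Calculate posterior odds
Posterior odds = Prior odds × LR
               = 4.92 × 2.54
               = 12.50

Step 2: Convert to probability
P(H|E) = Posterior odds / (1 + Posterior odds)
       = 12.50 / (1 + 12.50)
       = 12.50 / 13.50
       = 0.9259

The evidence increased P(H) from 0.8311 to 0.9259.


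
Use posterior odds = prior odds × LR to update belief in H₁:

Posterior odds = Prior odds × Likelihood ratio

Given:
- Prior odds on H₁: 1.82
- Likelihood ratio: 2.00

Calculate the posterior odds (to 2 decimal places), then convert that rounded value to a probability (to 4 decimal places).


Step 1: Calculate posterior odds
Posterior odds = Prior odds × LR
               = 1.82 × 2.00
               = 3.64

Step 2: Convert to probability
P(H₁|E) = Posterior odds / (1 + Posterior odds)
       = 3.64 / (1 + 3.64)
       = 3.64 / 4.64
       = 0.7845

The evidence increased P(H₁) from 0.6454 to 0.7845.


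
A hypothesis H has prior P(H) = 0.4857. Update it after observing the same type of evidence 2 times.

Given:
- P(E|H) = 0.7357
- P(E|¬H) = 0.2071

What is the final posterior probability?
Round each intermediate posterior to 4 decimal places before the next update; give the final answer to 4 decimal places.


Sequential Bayesian updating:

Initial prior: P(H) = 0.4857

Update 1:
  P(E) = 0.7357 × 0.4857 + 0.2071 × 0.5143 = 0.35732949 + 0.10651153 = 0.46384102
  P(H|E) = 0.35732949 / 0.46384102 = 0.7704

Update 2:
  P(E) = 0.7357 × 0.7704 + 0.2071 × 0.2296 = 0.56678328 + 0.04755016 = 0.61433344
  P(H|E) = 0.56678328 / 0.61433344 = 0.9226

Final posterior: 0.9226


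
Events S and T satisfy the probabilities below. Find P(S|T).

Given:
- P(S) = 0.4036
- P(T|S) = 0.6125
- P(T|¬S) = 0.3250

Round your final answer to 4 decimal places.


Bayes' theorem: P(S|T) = P(T|S) × P(S) / P(T)

Step 1: Calculate P(T) using law of total probability
P(T) = P(T|S)P(S) + P(T|¬S)P(¬S)
     = 0.6125 × 0.4036 + 0.3250 × 0.5964
     = 0.24720500 + 0.19383000
     = 0.44103500

Step 2: Apply Bayes' theorem
P(S|T) = P(T|S) × P(S) / P(T)
       = 0.24720500 / 0.44103500
       = 0.5605


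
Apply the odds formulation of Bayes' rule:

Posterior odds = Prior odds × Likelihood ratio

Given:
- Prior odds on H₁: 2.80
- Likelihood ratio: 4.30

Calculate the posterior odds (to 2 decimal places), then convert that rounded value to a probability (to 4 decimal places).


Step 1: Calculate posterior odds
Posterior odds = Prior odds × LR
               = 2.80 × 4.30
               = 12.04

Step 2: Convert to probability
P(H₁|E) = Posterior odds / (1 + Posterior odds)
       = 12.04 / (1 + 12.04)
       = 12.04 / 13.04
       = 0.9233

The evidence increased P(H₁) from 0.7368 to 0.9233.


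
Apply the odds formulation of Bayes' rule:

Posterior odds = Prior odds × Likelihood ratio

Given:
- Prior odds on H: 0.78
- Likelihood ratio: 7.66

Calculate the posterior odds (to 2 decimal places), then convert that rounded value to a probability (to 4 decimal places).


Step 1: Calculate posterior odds
Posterior odds = Prior odds × LR
               = 0.78 × 7.66
               = 5.97

Step 2: Convert to probability
P(H|E) = Posterior odds / (1 + Posterior odds)
       = 5.97 / (1 + 5.97)
       = 5.97 / 6.97
       = 0.8565

The evidence increased P(H) from 0.4382 to 0.8565.


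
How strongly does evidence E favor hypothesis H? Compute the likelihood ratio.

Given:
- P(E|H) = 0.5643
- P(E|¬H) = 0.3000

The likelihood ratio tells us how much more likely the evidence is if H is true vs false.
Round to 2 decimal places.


Likelihood Ratio (LR) = P(E|H) / P(E|¬H)

LR = 0.5643 / 0.3000
   = 1.88

The evidence is 1.88 times more likely if H is true than if H is false.
Since LR > 1, the evidence supports H over ¬H.


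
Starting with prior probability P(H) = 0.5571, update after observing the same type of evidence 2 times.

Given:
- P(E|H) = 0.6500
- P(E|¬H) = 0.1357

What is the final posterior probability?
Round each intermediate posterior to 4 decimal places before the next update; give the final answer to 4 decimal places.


Sequential Bayesian updating:

Initial prior: P(H) = 0.5571

Update 1:
  P(E) = 0.6500 × 0.5571 + 0.1357 × 0.4429 = 0.36211500 + 0.06010153 = 0.42221653
  P(H|E) = 0.36211500 / 0.42221653 = 0.8577

Update 2:
  P(E) = 0.6500 × 0.8577 + 0.1357 × 0.1423 = 0.55750500 + 0.01931011 = 0.57681511
  P(H|E) = 0.55750500 / 0.57681511 = 0.9665

Final posterior: 0.9665


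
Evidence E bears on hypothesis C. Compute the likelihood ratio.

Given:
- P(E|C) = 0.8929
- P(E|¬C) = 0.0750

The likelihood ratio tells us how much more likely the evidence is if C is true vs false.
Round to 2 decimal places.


Likelihood Ratio (LR) = P(E|C) / P(E|¬C)

LR = 0.8929 / 0.0750
   = 11.91

The evidence is 11.91 times more likely if C is true than if C is false.
Because LR exceeds 1, E is evidence for C.


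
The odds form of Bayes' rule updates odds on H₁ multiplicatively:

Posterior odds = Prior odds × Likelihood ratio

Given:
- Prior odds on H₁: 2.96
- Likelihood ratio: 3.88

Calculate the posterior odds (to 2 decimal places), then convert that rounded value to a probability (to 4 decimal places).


Step 1: Calculate posterior odds
Posterior odds = Prior odds × LR
               = 2.96 × 3.88
               = 11.48

Step 2: Convert to probability
P(H₁|E) = Posterior odds / (1 + Posterior odds)
       = 11.48 / (1 + 11.48)
       = 11.48 / 12.48
       = 0.9199

The evidence increased P(H₁) from 0.7475 to 0.9199.


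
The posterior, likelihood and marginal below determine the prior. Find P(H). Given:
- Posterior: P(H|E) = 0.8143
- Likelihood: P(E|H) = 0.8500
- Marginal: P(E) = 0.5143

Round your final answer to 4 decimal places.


From Bayes' theorem: P(H|E) = P(E|H) × P(H) / P(E)

Rearranging for P(H):
P(H) = P(H|E) × P(E) / P(E|H)
     = 0.8143 × 0.5143 / 0.8500
     = 0.41879449 / 0.8500
     = 0.4927


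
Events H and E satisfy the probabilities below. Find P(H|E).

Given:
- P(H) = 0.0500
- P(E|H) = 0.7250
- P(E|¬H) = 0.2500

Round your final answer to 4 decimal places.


Bayes' theorem: P(H|E) = P(E|H) × P(H) / P(E)

Step 1: Calculate P(E) using law of total probability
P(E) = P(E|H)P(H) + P(E|¬H)P(¬H)
     = 0.7250 × 0.0500 + 0.2500 × 0.9500
     = 0.03625000 + 0.23750000
     = 0.27375000

Step 2: Apply Bayes' theorem
P(H|E) = P(E|H) × P(H) / P(E)
       = 0.03625000 / 0.27375000
       = 0.1324


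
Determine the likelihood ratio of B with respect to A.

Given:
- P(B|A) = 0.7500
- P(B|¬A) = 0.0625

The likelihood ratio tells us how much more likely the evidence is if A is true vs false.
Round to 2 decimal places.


Likelihood Ratio (LR) = P(B|A) / P(B|¬A)

LR = 0.7500 / 0.0625
   = 12.00

The evidence is 12.00 times more likely if A is true than if A is false.
Since LR > 1, the evidence supports A over ¬A.


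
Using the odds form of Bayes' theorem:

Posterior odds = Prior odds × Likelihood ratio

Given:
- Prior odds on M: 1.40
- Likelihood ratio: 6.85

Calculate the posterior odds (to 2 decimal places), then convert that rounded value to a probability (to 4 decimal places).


Step 1: Calculate posterior odds
Posterior odds = Prior odds × LR
               = 1.40 × 6.85
               = 9.59

Step 2: Convert to probability
P(M|E) = Posterior odds / (1 + Posterior odds)
       = 9.59 / (1 + 9.59)
       = 9.59 / 10.59
       = 0.9056

The evidence increased P(M) from 0.5833 to 0.9056.


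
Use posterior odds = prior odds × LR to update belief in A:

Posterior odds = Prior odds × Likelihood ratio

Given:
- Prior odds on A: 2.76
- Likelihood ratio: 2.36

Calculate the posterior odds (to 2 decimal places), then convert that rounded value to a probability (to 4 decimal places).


Step 1: Calculate posterior odds
Posterior odds = Prior odds × LR
               = 2.76 × 2.36
               = 6.51

Step 2: Convert to probability
P(A|E) = Posterior odds / (1 + Posterior odds)
       = 6.51 / (1 + 6.51)
       = 6.51 / 7.51
       = 0.8668

The evidence increased P(A) from 0.7340 to 0.8668.


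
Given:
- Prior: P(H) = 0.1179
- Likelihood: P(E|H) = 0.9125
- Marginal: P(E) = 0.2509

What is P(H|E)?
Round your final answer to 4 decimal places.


Using Bayes' theorem:

P(H|E) = P(E|H) × P(H) / P(E)
       = 0.9125 × 0.1179 / 0.2509
       = 0.10758375 / 0.2509
       = 0.4288

The evidence strengthens our belief in H.
Prior: 0.1179 → Posterior: 0.4288


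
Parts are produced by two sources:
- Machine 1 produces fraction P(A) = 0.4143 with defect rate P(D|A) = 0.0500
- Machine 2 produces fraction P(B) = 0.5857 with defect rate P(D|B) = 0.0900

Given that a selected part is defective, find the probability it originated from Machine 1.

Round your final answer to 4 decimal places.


Let A = from Machine 1, D = defective

Given:
- P(A) = 0.4143, P(B) = 0.5857
- P(D|A) = 0.0500, P(D|B) = 0.0900

Step 1: Find P(D)
P(D) = P(D|A)P(A) + P(D|B)P(B)
     = 0.0500 × 0.4143 + 0.0900 × 0.5857
     = 0.02071500 + 0.05271300
     = 0.07342800

Step 2: Apply Bayes' theorem
P(A|D) = P(D|A)P(A) / P(D)
       = 0.02071500 / 0.07342800
       = 0.2821


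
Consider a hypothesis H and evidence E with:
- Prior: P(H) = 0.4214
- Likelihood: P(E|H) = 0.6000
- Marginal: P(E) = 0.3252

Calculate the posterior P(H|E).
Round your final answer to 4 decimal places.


Using Bayes' theorem:

P(H|E) = P(E|H) × P(H) / P(E)
       = 0.6000 × 0.4214 / 0.3252
       = 0.25284000 / 0.3252
       = 0.7775

The evidence strengthens our belief in H.
Prior: 0.4214 → Posterior: 0.7775


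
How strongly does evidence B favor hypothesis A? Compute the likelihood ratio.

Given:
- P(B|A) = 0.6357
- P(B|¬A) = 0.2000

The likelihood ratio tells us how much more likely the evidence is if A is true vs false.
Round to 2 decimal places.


Likelihood Ratio (LR) = P(B|A) / P(B|¬A)

LR = 0.6357 / 0.2000
   = 3.18

The evidence is 3.18 times more likely if A is true than if A is false.
LR > 1, so observing B raises the odds in favor of A.


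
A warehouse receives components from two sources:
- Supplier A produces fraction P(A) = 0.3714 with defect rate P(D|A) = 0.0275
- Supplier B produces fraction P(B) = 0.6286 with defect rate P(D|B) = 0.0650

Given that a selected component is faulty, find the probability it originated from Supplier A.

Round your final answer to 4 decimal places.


Let A = from Supplier A, D = faulty

Given:
- P(A) = 0.3714, P(B) = 0.6286
- P(D|A) = 0.0275, P(D|B) = 0.0650

Step 1: Find P(D)
P(D) = P(D|A)P(A) + P(D|B)P(B)
     = 0.0275 × 0.3714 + 0.0650 × 0.6286
     = 0.01021350 + 0.04085900
     = 0.05107250

Step 2: Apply Bayes' theorem
P(A|D) = P(D|A)P(A) / P(D)
       = 0.01021350 / 0.05107250
       = 0.2000


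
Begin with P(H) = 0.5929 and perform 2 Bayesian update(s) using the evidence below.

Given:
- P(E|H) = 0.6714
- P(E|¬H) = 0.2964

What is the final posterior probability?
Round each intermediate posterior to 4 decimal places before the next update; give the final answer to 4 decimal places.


Sequential Bayesian updating:

Initial prior: P(H) = 0.5929

Update 1:
  P(E) = 0.6714 × 0.5929 + 0.2964 × 0.4071 = 0.39807306 + 0.12066444 = 0.51873750
  P(H|E) = 0.39807306 / 0.51873750 = 0.7674

Update 2:
  P(E) = 0.6714 × 0.7674 + 0.2964 × 0.2326 = 0.51523236 + 0.06894264 = 0.58417500
  P(H|E) = 0.51523236 / 0.58417500 = 0.8820

Final posterior: 0.8820


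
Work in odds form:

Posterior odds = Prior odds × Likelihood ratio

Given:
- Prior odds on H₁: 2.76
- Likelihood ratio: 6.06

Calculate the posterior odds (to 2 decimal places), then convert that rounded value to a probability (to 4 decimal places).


Step 1: Calculate posterior odds
Posterior odds = Prior odds × LR
               = 2.76 × 6.06
               = 16.73

Step 2: Convert to probability
P(H₁|E) = Posterior odds / (1 + Posterior odds)
       = 16.73 / (1 + 16.73)
       = 16.73 / 17.73
       = 0.9436

The evidence increased P(H₁) from 0.7340 to 0.9436.


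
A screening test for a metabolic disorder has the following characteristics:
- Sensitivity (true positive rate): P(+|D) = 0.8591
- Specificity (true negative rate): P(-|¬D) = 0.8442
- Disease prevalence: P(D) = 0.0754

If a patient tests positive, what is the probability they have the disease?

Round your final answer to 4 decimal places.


Let D = has disease, + = positive test

Given:
- P(D) = 0.0754 (prevalence)
- P(+|D) = 0.8591 (sensitivity)
- P(-|¬D) = 0.8442 (specificity)
- P(+|¬D) = 0.1558 (false positive rate = 1 - specificity)

Step 1: Find P(+)
P(+) = P(+|D)P(D) + P(+|¬D)P(¬D)
     = 0.8591 × 0.0754 + 0.1558 × 0.9246
     = 0.06477614 + 0.14405268
     = 0.20882882

Step 2: Apply Bayes' theorem for P(D|+)
P(D|+) = P(+|D)P(D) / P(+)
       = 0.06477614 / 0.20882882
       = 0.3102


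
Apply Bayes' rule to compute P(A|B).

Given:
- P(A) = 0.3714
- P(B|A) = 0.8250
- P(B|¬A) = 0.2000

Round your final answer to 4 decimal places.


Bayes' theorem: P(A|B) = P(B|A) × P(A) / P(B)

Step 1: Calculate P(B) using law of total probability
P(B) = P(B|A)P(A) + P(B|¬A)P(¬A)
     = 0.8250 × 0.3714 + 0.2000 × 0.6286
     = 0.30640500 + 0.12572000
     = 0.43212500

Step 2: Apply Bayes' theorem
P(A|B) = P(B|A) × P(A) / P(B)
       = 0.30640500 / 0.43212500
       = 0.7091


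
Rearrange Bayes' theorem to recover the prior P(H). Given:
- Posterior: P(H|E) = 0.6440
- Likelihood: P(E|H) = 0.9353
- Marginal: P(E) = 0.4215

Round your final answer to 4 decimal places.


From Bayes' theorem: P(H|E) = P(E|H) × P(H) / P(E)

Rearranging for P(H):
P(H) = P(H|E) × P(E) / P(E|H)
     = 0.6440 × 0.4215 / 0.9353
     = 0.27144600 / 0.9353
     = 0.2902


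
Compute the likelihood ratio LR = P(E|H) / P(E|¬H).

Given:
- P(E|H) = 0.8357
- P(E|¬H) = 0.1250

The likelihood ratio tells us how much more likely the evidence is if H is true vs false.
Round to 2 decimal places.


Likelihood Ratio (LR) = P(E|H) / P(E|¬H)

LR = 0.8357 / 0.1250
   = 6.69

The evidence is 6.69 times more likely if H is true than if H is false.
Since LR > 1, the evidence supports H over ¬H.


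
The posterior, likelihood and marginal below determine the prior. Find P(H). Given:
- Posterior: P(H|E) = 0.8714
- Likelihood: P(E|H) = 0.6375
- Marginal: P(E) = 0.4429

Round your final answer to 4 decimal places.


From Bayes' theorem: P(H|E) = P(E|H) × P(H) / P(E)

Rearranging for P(H):
P(H) = P(H|E) × P(E) / P(E|H)
     = 0.8714 × 0.4429 / 0.6375
     = 0.38594306 / 0.6375
     = 0.6054


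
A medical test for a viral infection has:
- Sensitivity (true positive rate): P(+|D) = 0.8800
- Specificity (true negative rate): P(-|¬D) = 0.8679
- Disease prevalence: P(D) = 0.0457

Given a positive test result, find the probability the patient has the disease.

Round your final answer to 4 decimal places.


Let D = has disease, + = positive test

Given:
- P(D) = 0.0457 (prevalence)
- P(+|D) = 0.8800 (sensitivity)
- P(-|¬D) = 0.8679 (specificity)
- P(+|¬D) = 0.1321 (false positive rate = 1 - specificity)

Step 1: Find P(+)
P(+) = P(+|D)P(D) + P(+|¬D)P(¬D)
     = 0.8800 × 0.0457 + 0.1321 × 0.9543
     = 0.04021600 + 0.12606303
     = 0.16627903

Step 2: Apply Bayes' theorem for P(D|+)
P(D|+) = P(+|D)P(D) / P(+)
       = 0.04021600 / 0.16627903
       = 0.2419


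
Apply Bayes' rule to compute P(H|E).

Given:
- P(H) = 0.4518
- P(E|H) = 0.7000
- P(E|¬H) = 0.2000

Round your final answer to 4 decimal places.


Bayes' theorem: P(H|E) = P(E|H) × P(H) / P(E)

Step 1: Calculate P(E) using law of total probability
P(E) = P(E|H)P(H) + P(E|¬H)P(¬H)
     = 0.7000 × 0.4518 + 0.2000 × 0.5482
     = 0.31626000 + 0.10964000
     = 0.42590000

Step 2: Apply Bayes' theorem
P(H|E) = P(E|H) × P(H) / P(E)
       = 0.31626000 / 0.42590000
       = 0.7426


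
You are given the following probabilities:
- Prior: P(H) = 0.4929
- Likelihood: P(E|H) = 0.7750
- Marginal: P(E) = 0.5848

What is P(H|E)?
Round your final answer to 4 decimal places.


Using Bayes' theorem:

P(H|E) = P(E|H) × P(H) / P(E)
       = 0.7750 × 0.4929 / 0.5848
       = 0.38199750 / 0.5848
       = 0.6532

The evidence strengthens our belief in H.
Prior: 0.4929 → Posterior: 0.6532


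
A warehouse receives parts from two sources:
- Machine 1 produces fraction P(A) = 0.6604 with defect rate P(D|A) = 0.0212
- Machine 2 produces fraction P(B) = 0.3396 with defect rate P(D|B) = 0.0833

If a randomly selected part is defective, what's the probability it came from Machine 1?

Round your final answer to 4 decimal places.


Let A = from Machine 1, D = defective

Given:
- P(A) = 0.6604, P(B) = 0.3396
- P(D|A) = 0.0212, P(D|B) = 0.0833

Step 1: Find P(D)
P(D) = P(D|A)P(A) + P(D|B)P(B)
     = 0.0212 × 0.6604 + 0.0833 × 0.3396
     = 0.01400048 + 0.02828868
     = 0.04228916

Step 2: Apply Bayes' theorem
P(A|D) = P(D|A)P(A) / P(D)
       = 0.01400048 / 0.04228916
       = 0.3311


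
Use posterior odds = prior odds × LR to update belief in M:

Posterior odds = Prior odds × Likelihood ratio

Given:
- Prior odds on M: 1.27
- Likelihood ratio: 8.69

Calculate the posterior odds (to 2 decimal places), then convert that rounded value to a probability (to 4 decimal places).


Step 1: Calculate posterior odds
Posterior odds = Prior odds × LR
               = 1.27 × 8.69
               = 11.04

Step 2: Convert to probability
P(M|E) = Posterior odds / (1 + Posterior odds)
       = 11.04 / (1 + 11.04)
       = 11.04 / 12.04
       = 0.9169

The evidence increased P(M) from 0.5595 to 0.9169.


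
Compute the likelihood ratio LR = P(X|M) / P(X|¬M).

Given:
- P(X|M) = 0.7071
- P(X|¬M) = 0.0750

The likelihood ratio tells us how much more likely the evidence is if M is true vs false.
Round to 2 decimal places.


Likelihood Ratio (LR) = P(X|M) / P(X|¬M)

LR = 0.7071 / 0.0750
   = 9.43

The evidence is 9.43 times more likely if M is true than if M is false.
LR > 1, so observing X raises the odds in favor of M.


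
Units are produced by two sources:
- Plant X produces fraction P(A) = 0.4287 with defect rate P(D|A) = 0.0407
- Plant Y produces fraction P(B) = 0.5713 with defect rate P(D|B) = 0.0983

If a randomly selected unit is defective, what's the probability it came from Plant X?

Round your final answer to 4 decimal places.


Let A = from Plant X, D = defective

Given:
- P(A) = 0.4287, P(B) = 0.5713
- P(D|A) = 0.0407, P(D|B) = 0.0983

Step 1: Find P(D)
P(D) = P(D|A)P(A) + P(D|B)P(B)
     = 0.0407 × 0.4287 + 0.0983 × 0.5713
     = 0.01744809 + 0.05615879
     = 0.07360688

Step 2: Apply Bayes' theorem
P(A|D) = P(D|A)P(A) / P(D)
       = 0.01744809 / 0.07360688
       = 0.2370


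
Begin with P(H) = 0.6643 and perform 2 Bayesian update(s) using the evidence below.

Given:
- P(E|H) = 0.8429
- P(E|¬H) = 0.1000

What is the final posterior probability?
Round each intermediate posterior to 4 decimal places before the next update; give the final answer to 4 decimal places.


Sequential Bayesian updating:

Initial prior: P(H) = 0.6643

Update 1:
  P(E) = 0.8429 × 0.6643 + 0.1000 × 0.3357 = 0.55993847 + 0.03357000 = 0.59350847
  P(H|E) = 0.55993847 / 0.59350847 = 0.9434

Update 2:
  P(E) = 0.8429 × 0.9434 + 0.1000 × 0.0566 = 0.79519186 + 0.00566000 = 0.80085186
  P(H|E) = 0.79519186 / 0.80085186 = 0.9929

Final posterior: 0.9929


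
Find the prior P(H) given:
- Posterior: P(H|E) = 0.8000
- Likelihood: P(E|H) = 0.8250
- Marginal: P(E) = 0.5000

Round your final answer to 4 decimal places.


From Bayes' theorem: P(H|E) = P(E|H) × P(H) / P(E)

Rearranging for P(H):
P(H) = P(H|E) × P(E) / P(E|H)
     = 0.8000 × 0.5000 / 0.8250
     = 0.40000000 / 0.8250
     = 0.4848


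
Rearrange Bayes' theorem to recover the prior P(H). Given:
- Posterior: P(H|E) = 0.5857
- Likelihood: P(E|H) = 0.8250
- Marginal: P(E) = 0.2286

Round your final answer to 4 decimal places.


From Bayes' theorem: P(H|E) = P(E|H) × P(H) / P(E)

Rearranging for P(H):
P(H) = P(H|E) × P(E) / P(E|H)
     = 0.5857 × 0.2286 / 0.8250
     = 0.13389102 / 0.8250
     = 0.1623


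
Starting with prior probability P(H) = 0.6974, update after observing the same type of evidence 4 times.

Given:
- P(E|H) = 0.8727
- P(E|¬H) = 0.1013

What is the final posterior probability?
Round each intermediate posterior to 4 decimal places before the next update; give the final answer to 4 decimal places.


Sequential Bayesian updating:

Initial prior: P(H) = 0.6974

Update 1:
  P(E) = 0.8727 × 0.6974 + 0.1013 × 0.3026 = 0.60862098 + 0.03065338 = 0.63927436
  P(H|E) = 0.60862098 / 0.63927436 = 0.9520

Update 2:
  P(E) = 0.8727 × 0.9520 + 0.1013 × 0.0480 = 0.83081040 + 0.00486240 = 0.83567280
  P(H|E) = 0.83081040 / 0.83567280 = 0.9942

Update 3:
  P(E) = 0.8727 × 0.9942 + 0.1013 × 0.0058 = 0.86763834 + 0.00058754 = 0.86822588
  P(H|E) = 0.86763834 / 0.86822588 = 0.9993

Update 4:
  P(E) = 0.8727 × 0.9993 + 0.1013 × 0.0007 = 0.87208911 + 0.00007091 = 0.87216002
  P(H|E) = 0.87208911 / 0.87216002 = 0.9999

Final posterior: 0.9999


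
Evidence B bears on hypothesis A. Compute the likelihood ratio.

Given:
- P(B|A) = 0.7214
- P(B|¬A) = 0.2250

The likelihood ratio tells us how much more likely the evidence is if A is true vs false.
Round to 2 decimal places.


Likelihood Ratio (LR) = P(B|A) / P(B|¬A)

LR = 0.7214 / 0.2250
   = 3.21

The evidence is 3.21 times more likely if A is true than if A is false.
Since LR > 1, the evidence supports A over ¬A.


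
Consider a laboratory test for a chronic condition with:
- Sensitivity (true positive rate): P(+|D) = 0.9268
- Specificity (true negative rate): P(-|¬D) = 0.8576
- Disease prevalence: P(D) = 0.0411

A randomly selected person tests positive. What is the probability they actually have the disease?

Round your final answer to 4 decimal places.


Let D = has disease, + = positive test

Given:
- P(D) = 0.0411 (prevalence)
- P(+|D) = 0.9268 (sensitivity)
- P(-|¬D) = 0.8576 (specificity)
- P(+|¬D) = 0.1424 (false positive rate = 1 - specificity)

Step 1: Find P(+)
P(+) = P(+|D)P(D) + P(+|¬D)P(¬D)
     = 0.9268 × 0.0411 + 0.1424 × 0.9589
     = 0.03809148 + 0.13654736
     = 0.17463884

Step 2: Apply Bayes' theorem for P(D|+)
P(D|+) = P(+|D)P(D) / P(+)
       = 0.03809148 / 0.17463884
       = 0.2181


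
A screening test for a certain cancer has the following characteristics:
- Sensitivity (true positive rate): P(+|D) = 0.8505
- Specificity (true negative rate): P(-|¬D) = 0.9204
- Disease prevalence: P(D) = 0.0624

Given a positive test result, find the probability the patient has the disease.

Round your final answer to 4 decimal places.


Let D = has disease, + = positive test

Given:
- P(D) = 0.0624 (prevalence)
- P(+|D) = 0.8505 (sensitivity)
- P(-|¬D) = 0.9204 (specificity)
- P(+|¬D) = 0.0796 (false positive rate = 1 - specificity)

Step 1: Find P(+)
P(+) = P(+|D)P(D) + P(+|¬D)P(¬D)
     = 0.8505 × 0.0624 + 0.0796 × 0.9376
     = 0.05307120 + 0.07463296
     = 0.12770416

Step 2: Apply Bayes' theorem for P(D|+)
P(D|+) = P(+|D)P(D) / P(+)
       = 0.05307120 / 0.12770416
       = 0.4156


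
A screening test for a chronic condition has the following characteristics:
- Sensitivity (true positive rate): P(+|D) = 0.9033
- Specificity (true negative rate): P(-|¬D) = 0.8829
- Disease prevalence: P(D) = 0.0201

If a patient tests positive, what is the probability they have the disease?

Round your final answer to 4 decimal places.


Let D = has disease, + = positive test

Given:
- P(D) = 0.0201 (prevalence)
- P(+|D) = 0.9033 (sensitivity)
- P(-|¬D) = 0.8829 (specificity)
- P(+|¬D) = 0.1171 (false positive rate = 1 - specificity)

Step 1: Find P(+)
P(+) = P(+|D)P(D) + P(+|¬D)P(¬D)
     = 0.9033 × 0.0201 + 0.1171 × 0.9799
     = 0.01815633 + 0.11474629
     = 0.13290262

Step 2: Apply Bayes' theorem for P(D|+)
P(D|+) = P(+|D)P(D) / P(+)
       = 0.01815633 / 0.13290262
       = 0.1366
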